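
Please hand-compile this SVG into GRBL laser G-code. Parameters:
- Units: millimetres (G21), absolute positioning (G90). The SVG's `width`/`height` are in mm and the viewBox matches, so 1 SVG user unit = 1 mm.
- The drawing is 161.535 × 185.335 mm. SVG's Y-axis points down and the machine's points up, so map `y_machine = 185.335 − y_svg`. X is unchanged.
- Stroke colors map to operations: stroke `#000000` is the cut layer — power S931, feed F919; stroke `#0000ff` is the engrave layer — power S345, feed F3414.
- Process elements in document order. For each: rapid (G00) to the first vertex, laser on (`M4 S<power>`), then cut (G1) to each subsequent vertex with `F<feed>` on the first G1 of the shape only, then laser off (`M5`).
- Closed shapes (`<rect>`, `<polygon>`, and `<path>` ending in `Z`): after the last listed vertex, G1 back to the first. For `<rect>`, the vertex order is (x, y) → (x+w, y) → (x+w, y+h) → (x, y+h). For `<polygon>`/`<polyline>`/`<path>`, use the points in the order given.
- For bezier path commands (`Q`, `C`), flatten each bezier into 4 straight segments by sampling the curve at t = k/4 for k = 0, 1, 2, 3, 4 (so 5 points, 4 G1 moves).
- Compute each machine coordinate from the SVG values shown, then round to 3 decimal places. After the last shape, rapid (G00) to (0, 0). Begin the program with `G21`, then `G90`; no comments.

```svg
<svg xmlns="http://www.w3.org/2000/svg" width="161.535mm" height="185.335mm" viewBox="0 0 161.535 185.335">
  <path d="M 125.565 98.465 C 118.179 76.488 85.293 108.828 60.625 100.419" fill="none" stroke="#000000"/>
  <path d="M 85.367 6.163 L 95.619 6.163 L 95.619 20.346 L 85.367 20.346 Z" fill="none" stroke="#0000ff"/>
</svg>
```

viewBox `0 0 161.535 185.335` with mm width/height → 1 unit = 1 mm. Flip: y_m = 185.335 − y_svg.

**Shape 1** — `<path>` cubic bezier, stroke `#000000` → cut (S931, F919). Control points (SVG): P0=(125.565,98.465), P1=(118.179,76.488), P2=(85.293,108.828), P3=(60.625,100.419); sampled at t=k/4. Machine vertices: (125.565,86.870) → (115.771,94.654) → (99.576,90.981) → (80.140,84.764) → (60.625,84.916). Open path.

**Shape 2** — `<path>` rectangle, stroke `#0000ff` → engrave (S345, F3414). Machine vertices: (85.367,179.172) → (95.619,179.172) → (95.619,164.989) → (85.367,164.989) → (85.367,179.172). Closed: final G1 returns to the first vertex.

G21
G90
G00 X125.565 Y86.870
M4 S931
G1 X115.771 Y94.654 F919
G1 X99.576 Y90.981
G1 X80.140 Y84.764
G1 X60.625 Y84.916
M5
G00 X85.367 Y179.172
M4 S345
G1 X95.619 Y179.172 F3414
G1 X95.619 Y164.989
G1 X85.367 Y164.989
G1 X85.367 Y179.172
M5
G00 X0.000 Y0.000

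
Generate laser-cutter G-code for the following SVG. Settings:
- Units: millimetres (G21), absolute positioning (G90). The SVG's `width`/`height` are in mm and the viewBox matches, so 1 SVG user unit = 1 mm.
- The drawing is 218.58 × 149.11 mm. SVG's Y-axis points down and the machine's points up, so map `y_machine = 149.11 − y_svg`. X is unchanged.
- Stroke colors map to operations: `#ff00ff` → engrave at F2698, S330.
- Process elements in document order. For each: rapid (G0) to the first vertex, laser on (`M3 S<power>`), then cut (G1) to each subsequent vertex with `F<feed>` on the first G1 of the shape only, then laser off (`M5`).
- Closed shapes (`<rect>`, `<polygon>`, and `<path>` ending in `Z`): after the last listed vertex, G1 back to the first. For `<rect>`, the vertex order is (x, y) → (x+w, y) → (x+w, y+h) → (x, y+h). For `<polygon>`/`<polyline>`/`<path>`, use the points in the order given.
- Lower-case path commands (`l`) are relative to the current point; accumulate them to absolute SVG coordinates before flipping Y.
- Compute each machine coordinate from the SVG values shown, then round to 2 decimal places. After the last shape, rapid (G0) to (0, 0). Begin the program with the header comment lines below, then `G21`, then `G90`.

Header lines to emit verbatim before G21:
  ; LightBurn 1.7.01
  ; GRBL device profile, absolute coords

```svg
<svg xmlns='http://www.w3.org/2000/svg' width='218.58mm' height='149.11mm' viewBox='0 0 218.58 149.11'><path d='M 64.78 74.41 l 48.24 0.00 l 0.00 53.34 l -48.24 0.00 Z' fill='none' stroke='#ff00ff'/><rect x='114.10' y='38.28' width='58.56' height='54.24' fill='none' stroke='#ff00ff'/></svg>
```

Since the viewBox matches the mm dimensions, user units are millimetres directly. The only transform is the Y-flip y_m = 149.11 − y_svg.

Shape 1 is a rectangle drawn with `<path>`. Its stroke #ff00ff means engrave at S330, F2698. After flipping Y the toolpath is (64.78,74.70) → (113.02,74.70) → (113.02,21.36) → (64.78,21.36) → (64.78,74.70), returning to the start.

Shape 2 is a rectangle drawn with `<rect>`. Its stroke #ff00ff means engrave at S330, F2698. After flipping Y the toolpath is (114.10,110.83) → (172.66,110.83) → (172.66,56.59) → (114.10,56.59) → (114.10,110.83), returning to the start.

; LightBurn 1.7.01
; GRBL device profile, absolute coords
G21
G90
G0 X64.78 Y74.70
M3 S330
G1 X113.02 Y74.70 F2698
G1 X113.02 Y21.36
G1 X64.78 Y21.36
G1 X64.78 Y74.70
M5
G0 X114.10 Y110.83
M3 S330
G1 X172.66 Y110.83 F2698
G1 X172.66 Y56.59
G1 X114.10 Y56.59
G1 X114.10 Y110.83
M5
G0 X0.00 Y0.00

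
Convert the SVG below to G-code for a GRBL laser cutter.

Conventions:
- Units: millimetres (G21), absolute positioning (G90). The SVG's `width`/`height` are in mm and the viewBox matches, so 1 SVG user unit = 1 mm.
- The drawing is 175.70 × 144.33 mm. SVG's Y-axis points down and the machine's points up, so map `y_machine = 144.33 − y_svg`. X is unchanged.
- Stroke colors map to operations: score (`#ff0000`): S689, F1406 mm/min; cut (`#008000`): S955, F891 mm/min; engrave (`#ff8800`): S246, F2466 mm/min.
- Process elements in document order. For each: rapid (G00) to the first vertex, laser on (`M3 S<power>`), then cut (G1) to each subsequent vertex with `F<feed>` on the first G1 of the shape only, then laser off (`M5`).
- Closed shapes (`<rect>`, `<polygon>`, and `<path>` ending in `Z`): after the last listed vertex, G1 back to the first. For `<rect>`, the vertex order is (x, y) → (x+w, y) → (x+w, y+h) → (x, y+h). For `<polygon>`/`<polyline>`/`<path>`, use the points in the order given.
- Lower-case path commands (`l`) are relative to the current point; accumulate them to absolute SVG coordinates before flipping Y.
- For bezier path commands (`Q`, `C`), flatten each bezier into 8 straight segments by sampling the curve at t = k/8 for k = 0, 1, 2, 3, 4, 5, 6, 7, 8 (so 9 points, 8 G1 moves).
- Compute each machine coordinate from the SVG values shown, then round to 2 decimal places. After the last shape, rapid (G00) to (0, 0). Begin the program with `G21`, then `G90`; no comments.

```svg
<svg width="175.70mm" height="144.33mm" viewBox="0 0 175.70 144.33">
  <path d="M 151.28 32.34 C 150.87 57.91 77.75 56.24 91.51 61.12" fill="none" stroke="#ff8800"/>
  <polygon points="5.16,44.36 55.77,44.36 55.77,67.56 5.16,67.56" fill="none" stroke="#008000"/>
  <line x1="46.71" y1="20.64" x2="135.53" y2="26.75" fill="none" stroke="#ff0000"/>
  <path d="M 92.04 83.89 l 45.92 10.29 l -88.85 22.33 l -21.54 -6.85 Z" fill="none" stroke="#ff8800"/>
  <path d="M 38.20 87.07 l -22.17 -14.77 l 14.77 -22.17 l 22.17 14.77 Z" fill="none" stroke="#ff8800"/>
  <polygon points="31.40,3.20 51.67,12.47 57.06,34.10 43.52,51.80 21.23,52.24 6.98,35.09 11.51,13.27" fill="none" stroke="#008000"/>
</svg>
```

viewBox `0 0 175.70 144.33` with mm width/height → 1 unit = 1 mm. Flip: y_m = 144.33 − y_svg.

**Shape 1** — `<path>` cubic bezier, stroke `#ff8800` → engrave (S246, F2466). Control points (SVG): P0=(151.28,32.34), P1=(150.87,57.91), P2=(77.75,56.24), P3=(91.51,61.12); sampled at t=k/8. Machine vertices: (151.28,111.99) → (148.03,103.61) → (139.83,97.39) → (128.56,92.93) → (116.08,89.84) → (104.27,87.72) → (94.99,86.17) → (90.11,84.80) → (91.51,83.21). Open path.

**Shape 2** — `<polygon>` rectangle, stroke `#008000` → cut (S955, F891). Machine vertices: (5.16,99.97) → (55.77,99.97) → (55.77,76.77) → (5.16,76.77) → (5.16,99.97). Closed: final G1 returns to the first vertex.

**Shape 3** — `<line>` line segment, stroke `#ff0000` → score (S689, F1406). Machine vertices: (46.71,123.69) → (135.53,117.58). Open path.

**Shape 4** — `<path>` closed polygon, stroke `#ff8800` → engrave (S246, F2466). Machine vertices: (92.04,60.44) → (137.96,50.15) → (49.11,27.82) → (27.57,34.67) → (92.04,60.44). Closed: final G1 returns to the first vertex.

**Shape 5** — `<path>` regular polygon, stroke `#ff8800` → engrave (S246, F2466). Machine vertices: (38.20,57.26) → (16.03,72.03) → (30.80,94.20) → (52.97,79.43) → (38.20,57.26). Closed: final G1 returns to the first vertex.

**Shape 6** — `<polygon>` regular polygon, stroke `#008000` → cut (S955, F891). Machine vertices: (31.40,141.13) → (51.67,131.86) → (57.06,110.23) → (43.52,92.53) → (21.23,92.09) → (6.98,109.24) → (11.51,131.06) → (31.40,141.13). Closed: final G1 returns to the first vertex.

G21
G90
G00 X151.28 Y111.99
M3 S246
G1 X148.03 Y103.61 F2466
G1 X139.83 Y97.39
G1 X128.56 Y92.93
G1 X116.08 Y89.84
G1 X104.27 Y87.72
G1 X94.99 Y86.17
G1 X90.11 Y84.80
G1 X91.51 Y83.21
M5
G00 X5.16 Y99.97
M3 S955
G1 X55.77 Y99.97 F891
G1 X55.77 Y76.77
G1 X5.16 Y76.77
G1 X5.16 Y99.97
M5
G00 X46.71 Y123.69
M3 S689
G1 X135.53 Y117.58 F1406
M5
G00 X92.04 Y60.44
M3 S246
G1 X137.96 Y50.15 F2466
G1 X49.11 Y27.82
G1 X27.57 Y34.67
G1 X92.04 Y60.44
M5
G00 X38.20 Y57.26
M3 S246
G1 X16.03 Y72.03 F2466
G1 X30.80 Y94.20
G1 X52.97 Y79.43
G1 X38.20 Y57.26
M5
G00 X31.40 Y141.13
M3 S955
G1 X51.67 Y131.86 F891
G1 X57.06 Y110.23
G1 X43.52 Y92.53
G1 X21.23 Y92.09
G1 X6.98 Y109.24
G1 X11.51 Y131.06
G1 X31.40 Y141.13
M5
G00 X0.00 Y0.00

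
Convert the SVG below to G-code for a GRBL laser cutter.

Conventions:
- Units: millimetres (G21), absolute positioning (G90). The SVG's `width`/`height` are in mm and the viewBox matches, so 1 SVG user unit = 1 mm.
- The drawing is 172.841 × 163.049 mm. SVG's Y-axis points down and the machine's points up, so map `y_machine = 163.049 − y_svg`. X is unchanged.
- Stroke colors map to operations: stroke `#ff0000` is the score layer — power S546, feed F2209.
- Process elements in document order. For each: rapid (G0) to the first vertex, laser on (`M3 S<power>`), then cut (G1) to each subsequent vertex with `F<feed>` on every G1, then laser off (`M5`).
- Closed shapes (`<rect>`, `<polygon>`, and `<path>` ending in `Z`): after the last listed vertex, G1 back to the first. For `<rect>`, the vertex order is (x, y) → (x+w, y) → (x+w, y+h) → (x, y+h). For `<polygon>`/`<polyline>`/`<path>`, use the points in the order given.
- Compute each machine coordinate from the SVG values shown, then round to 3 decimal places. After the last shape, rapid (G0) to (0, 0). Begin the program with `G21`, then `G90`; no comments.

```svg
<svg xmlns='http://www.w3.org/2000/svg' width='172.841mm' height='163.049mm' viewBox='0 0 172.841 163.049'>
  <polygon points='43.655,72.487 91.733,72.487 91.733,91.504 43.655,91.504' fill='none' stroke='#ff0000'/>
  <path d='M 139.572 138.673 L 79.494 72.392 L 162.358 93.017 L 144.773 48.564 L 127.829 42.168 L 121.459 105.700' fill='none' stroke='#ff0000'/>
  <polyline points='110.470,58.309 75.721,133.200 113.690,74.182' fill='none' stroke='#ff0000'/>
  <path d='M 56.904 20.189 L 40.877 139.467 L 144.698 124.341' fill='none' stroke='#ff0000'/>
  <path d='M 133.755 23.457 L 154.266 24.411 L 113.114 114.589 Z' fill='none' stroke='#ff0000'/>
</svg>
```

Since the viewBox matches the mm dimensions, user units are millimetres directly. The only transform is the Y-flip y_m = 163.049 − y_svg.

Shape 1 is a rectangle drawn with `<polygon>`. Its stroke #ff0000 means score at S546, F2209. After flipping Y the toolpath is (43.655,90.562) → (91.733,90.562) → (91.733,71.545) → (43.655,71.545) → (43.655,90.562), returning to the start.

Shape 2 is a open polyline drawn with `<path>`. Its stroke #ff0000 means score at S546, F2209. After flipping Y the toolpath is (139.572,24.376) → (79.494,90.657) → (162.358,70.032) → (144.773,114.485) → (127.829,120.881) → (121.459,57.349).

Shape 3 is a open polyline drawn with `<polyline>`. Its stroke #ff0000 means score at S546, F2209. After flipping Y the toolpath is (110.470,104.740) → (75.721,29.849) → (113.690,88.867).

Shape 4 is a open polyline drawn with `<path>`. Its stroke #ff0000 means score at S546, F2209. After flipping Y the toolpath is (56.904,142.860) → (40.877,23.582) → (144.698,38.708).

Shape 5 is a closed polygon drawn with `<path>`. Its stroke #ff0000 means score at S546, F2209. After flipping Y the toolpath is (133.755,139.592) → (154.266,138.638) → (113.114,48.460) → (133.755,139.592), returning to the start.

G21
G90
G0 X43.655 Y90.562
M3 S546
G1 X91.733 Y90.562 F2209
G1 X91.733 Y71.545 F2209
G1 X43.655 Y71.545 F2209
G1 X43.655 Y90.562 F2209
M5
G0 X139.572 Y24.376
M3 S546
G1 X79.494 Y90.657 F2209
G1 X162.358 Y70.032 F2209
G1 X144.773 Y114.485 F2209
G1 X127.829 Y120.881 F2209
G1 X121.459 Y57.349 F2209
M5
G0 X110.470 Y104.740
M3 S546
G1 X75.721 Y29.849 F2209
G1 X113.690 Y88.867 F2209
M5
G0 X56.904 Y142.860
M3 S546
G1 X40.877 Y23.582 F2209
G1 X144.698 Y38.708 F2209
M5
G0 X133.755 Y139.592
M3 S546
G1 X154.266 Y138.638 F2209
G1 X113.114 Y48.460 F2209
G1 X133.755 Y139.592 F2209
M5
G0 X0.000 Y0.000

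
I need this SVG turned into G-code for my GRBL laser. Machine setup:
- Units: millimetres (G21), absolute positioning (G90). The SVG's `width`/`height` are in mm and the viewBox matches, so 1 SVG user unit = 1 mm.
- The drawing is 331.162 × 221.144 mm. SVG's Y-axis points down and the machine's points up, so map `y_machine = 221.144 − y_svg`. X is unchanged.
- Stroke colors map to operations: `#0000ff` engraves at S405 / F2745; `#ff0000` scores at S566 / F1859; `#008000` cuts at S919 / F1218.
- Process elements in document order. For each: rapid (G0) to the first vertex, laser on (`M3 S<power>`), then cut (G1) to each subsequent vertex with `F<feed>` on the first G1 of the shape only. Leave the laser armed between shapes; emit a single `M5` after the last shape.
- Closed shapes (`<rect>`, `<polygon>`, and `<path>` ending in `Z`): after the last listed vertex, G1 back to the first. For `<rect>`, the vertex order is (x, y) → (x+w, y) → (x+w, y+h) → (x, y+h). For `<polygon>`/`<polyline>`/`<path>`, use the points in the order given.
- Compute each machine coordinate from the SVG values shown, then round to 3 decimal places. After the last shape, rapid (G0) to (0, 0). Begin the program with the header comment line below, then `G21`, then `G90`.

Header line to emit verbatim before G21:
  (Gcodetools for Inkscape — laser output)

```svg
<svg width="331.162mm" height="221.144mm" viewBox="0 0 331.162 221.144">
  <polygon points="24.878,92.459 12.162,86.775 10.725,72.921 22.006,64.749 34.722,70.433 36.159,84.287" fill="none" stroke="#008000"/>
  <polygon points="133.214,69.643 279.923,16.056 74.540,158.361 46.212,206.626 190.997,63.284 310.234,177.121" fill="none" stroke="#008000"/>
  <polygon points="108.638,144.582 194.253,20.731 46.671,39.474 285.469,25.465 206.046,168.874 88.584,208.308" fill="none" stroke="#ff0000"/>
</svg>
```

(Gcodetools for Inkscape — laser output)
G21
G90
G0 X24.878 Y128.685
M3 S919
G1 X12.162 Y134.369 F1218
G1 X10.725 Y148.223
G1 X22.006 Y156.395
G1 X34.722 Y150.711
G1 X36.159 Y136.857
G1 X24.878 Y128.685
G0 X133.214 Y151.501
M3 S919
G1 X279.923 Y205.088 F1218
G1 X74.540 Y62.783
G1 X46.212 Y14.518
G1 X190.997 Y157.860
G1 X310.234 Y44.023
G1 X133.214 Y151.501
G0 X108.638 Y76.562
M3 S566
G1 X194.253 Y200.413 F1859
G1 X46.671 Y181.670
G1 X285.469 Y195.679
G1 X206.046 Y52.270
G1 X88.584 Y12.836
G1 X108.638 Y76.562
M5
G0 X0.000 Y0.000

1 u = 1 mm; y_m = 221.144 − y.

[1] `<polygon>` regular polygon, #008000→cut S919 F1218: (24.878,128.685) → (12.162,134.369) → (10.725,148.223) → (22.006,156.395) → (34.722,150.711) → (36.159,136.857) → (24.878,128.685) (closed)

[2] `<polygon>` closed polygon, #008000→cut S919 F1218: (133.214,151.501) → (279.923,205.088) → (74.540,62.783) → (46.212,14.518) → (190.997,157.860) → (310.234,44.023) → (133.214,151.501) (closed)

[3] `<polygon>` closed polygon, #ff0000→score S566 F1859: (108.638,76.562) → (194.253,200.413) → (46.671,181.670) → (285.469,195.679) → (206.046,52.270) → (88.584,12.836) → (108.638,76.562) (closed)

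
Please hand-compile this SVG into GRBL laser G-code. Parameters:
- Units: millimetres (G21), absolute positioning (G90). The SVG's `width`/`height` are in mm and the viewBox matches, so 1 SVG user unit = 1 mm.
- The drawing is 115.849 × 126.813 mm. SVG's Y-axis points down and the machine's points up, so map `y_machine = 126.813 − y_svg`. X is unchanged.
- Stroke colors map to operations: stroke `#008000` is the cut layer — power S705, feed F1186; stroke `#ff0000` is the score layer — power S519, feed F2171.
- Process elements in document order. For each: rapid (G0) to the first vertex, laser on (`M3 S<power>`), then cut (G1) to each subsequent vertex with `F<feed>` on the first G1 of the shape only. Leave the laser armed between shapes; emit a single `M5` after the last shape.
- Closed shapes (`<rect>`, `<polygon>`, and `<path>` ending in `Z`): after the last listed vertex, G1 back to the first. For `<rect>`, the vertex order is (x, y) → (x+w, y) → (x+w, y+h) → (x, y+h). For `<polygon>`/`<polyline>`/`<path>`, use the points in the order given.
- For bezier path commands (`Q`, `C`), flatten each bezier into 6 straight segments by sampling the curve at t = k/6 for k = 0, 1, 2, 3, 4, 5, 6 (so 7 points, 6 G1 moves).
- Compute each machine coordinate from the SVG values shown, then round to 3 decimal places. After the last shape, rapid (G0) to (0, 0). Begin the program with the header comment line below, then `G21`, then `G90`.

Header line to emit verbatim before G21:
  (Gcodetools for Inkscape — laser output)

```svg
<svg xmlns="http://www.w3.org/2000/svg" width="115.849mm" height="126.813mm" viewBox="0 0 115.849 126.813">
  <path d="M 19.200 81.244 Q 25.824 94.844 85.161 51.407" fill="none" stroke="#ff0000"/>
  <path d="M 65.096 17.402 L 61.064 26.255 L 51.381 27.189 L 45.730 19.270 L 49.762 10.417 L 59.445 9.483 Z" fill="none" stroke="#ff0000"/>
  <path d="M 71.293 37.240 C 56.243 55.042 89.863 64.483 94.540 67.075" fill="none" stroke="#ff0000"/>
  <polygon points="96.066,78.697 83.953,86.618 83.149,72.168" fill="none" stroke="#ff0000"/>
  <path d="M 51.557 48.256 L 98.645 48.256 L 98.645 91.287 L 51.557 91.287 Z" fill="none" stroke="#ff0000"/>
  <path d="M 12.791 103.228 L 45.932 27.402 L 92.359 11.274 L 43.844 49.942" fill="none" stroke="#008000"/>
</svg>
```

(Gcodetools for Inkscape — laser output)
G21
G90
G0 X19.200 Y45.569
M3 S519
G1 X22.872 Y42.620 F2171
G1 X29.473 Y42.840
G1 X39.002 Y46.228
G1 X51.460 Y52.785
G1 X66.846 Y62.511
G1 X85.161 Y75.406
G0 X65.096 Y109.411
M3 S519
G1 X61.064 Y100.558 F2171
G1 X51.381 Y99.624
G1 X45.730 Y107.543
G1 X49.762 Y116.396
G1 X59.445 Y117.330
G1 X65.096 Y109.411
G0 X71.293 Y89.573
M3 S519
G1 X67.465 Y81.362 F2171
G1 X69.592 Y74.502
G1 X75.519 Y68.952
G1 X83.090 Y64.669
G1 X90.149 Y61.612
G1 X94.540 Y59.738
G0 X96.066 Y48.116
M3 S519
G1 X83.953 Y40.195 F2171
G1 X83.149 Y54.645
G1 X96.066 Y48.116
G0 X51.557 Y78.557
M3 S519
G1 X98.645 Y78.557 F2171
G1 X98.645 Y35.526
G1 X51.557 Y35.526
G1 X51.557 Y78.557
G0 X12.791 Y23.585
M3 S705
G1 X45.932 Y99.411 F1186
G1 X92.359 Y115.539
G1 X43.844 Y76.871
M5
G0 X0.000 Y0.000

1 u = 1 mm; y_m = 126.813 − y.

[1] `<path>` quadratic bezier, #ff0000→score S519 F2171: (19.200,45.569) → (22.872,42.620) → (29.473,42.840) → (39.002,46.228) → (51.460,52.785) → (66.846,62.511) → (85.161,75.406)

[2] `<path>` regular polygon, #ff0000→score S519 F2171: (65.096,109.411) → (61.064,100.558) → (51.381,99.624) → (45.730,107.543) → (49.762,116.396) → (59.445,117.330) → (65.096,109.411) (closed)

[3] `<path>` cubic bezier, #ff0000→score S519 F2171: (71.293,89.573) → (67.465,81.362) → (69.592,74.502) → (75.519,68.952) → (83.090,64.669) → (90.149,61.612) → (94.540,59.738)

[4] `<polygon>` regular polygon, #ff0000→score S519 F2171: (96.066,48.116) → (83.953,40.195) → (83.149,54.645) → (96.066,48.116) (closed)

[5] `<path>` rectangle, #ff0000→score S519 F2171: (51.557,78.557) → (98.645,78.557) → (98.645,35.526) → (51.557,35.526) → (51.557,78.557) (closed)

[6] `<path>` open polyline, #008000→cut S705 F1186: (12.791,23.585) → (45.932,99.411) → (92.359,115.539) → (43.844,76.871)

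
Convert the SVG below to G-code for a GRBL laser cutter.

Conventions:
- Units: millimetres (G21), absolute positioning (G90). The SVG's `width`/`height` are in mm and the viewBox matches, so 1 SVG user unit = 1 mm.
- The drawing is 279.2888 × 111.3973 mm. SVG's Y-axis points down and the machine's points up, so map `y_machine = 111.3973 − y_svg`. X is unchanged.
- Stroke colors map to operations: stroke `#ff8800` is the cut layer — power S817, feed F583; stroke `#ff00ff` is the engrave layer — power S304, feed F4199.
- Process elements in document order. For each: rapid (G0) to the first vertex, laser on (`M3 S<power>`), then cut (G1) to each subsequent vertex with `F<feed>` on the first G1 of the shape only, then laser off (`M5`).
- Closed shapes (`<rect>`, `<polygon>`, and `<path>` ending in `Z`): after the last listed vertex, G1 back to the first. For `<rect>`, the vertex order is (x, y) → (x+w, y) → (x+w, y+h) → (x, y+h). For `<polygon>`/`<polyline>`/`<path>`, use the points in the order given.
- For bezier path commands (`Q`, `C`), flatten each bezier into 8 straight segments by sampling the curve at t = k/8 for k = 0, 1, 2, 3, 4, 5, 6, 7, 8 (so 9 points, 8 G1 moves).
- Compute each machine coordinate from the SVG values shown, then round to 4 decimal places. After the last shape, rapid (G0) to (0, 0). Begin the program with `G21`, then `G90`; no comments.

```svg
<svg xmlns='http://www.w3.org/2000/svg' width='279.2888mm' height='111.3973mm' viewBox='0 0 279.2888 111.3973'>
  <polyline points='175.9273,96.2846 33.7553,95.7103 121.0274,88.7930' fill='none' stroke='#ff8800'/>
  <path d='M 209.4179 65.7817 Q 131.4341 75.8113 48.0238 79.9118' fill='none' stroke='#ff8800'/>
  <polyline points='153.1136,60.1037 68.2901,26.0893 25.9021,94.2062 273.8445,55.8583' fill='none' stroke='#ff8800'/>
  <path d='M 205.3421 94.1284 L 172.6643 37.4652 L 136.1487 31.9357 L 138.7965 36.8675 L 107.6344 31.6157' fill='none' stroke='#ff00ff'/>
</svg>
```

1 u = 1 mm; y_m = 111.3973 − y.

[1] `<polyline>` open polyline, #ff8800→cut S817 F583: (175.9273,15.1127) → (33.7553,15.6870) → (121.0274,22.6043)

[2] `<path>` quadratic bezier, #ff8800→cut S817 F583: (209.4179,45.6156) → (189.8372,43.2008) → (170.0868,40.9714) → (150.1669,38.9272) → (130.0775,37.0683) → (109.8184,35.3947) → (89.3898,33.9063) → (68.7916,32.6033) → (48.0238,31.4855)

[3] `<polyline>` open polyline, #ff8800→cut S817 F583: (153.1136,51.2936) → (68.2901,85.3080) → (25.9021,17.1911) → (273.8445,55.5390)

[4] `<path>` open polyline, #ff00ff→engrave S304 F4199: (205.3421,17.2689) → (172.6643,73.9321) → (136.1487,79.4616) → (138.7965,74.5298) → (107.6344,79.7816)

G21
G90
G0 X175.9273 Y15.1127
M3 S817
G1 X33.7553 Y15.6870 F583
G1 X121.0274 Y22.6043
M5
G0 X209.4179 Y45.6156
M3 S817
G1 X189.8372 Y43.2008 F583
G1 X170.0868 Y40.9714
G1 X150.1669 Y38.9272
G1 X130.0775 Y37.0683
G1 X109.8184 Y35.3947
G1 X89.3898 Y33.9063
G1 X68.7916 Y32.6033
G1 X48.0238 Y31.4855
M5
G0 X153.1136 Y51.2936
M3 S817
G1 X68.2901 Y85.3080 F583
G1 X25.9021 Y17.1911
G1 X273.8445 Y55.5390
M5
G0 X205.3421 Y17.2689
M3 S304
G1 X172.6643 Y73.9321 F4199
G1 X136.1487 Y79.4616
G1 X138.7965 Y74.5298
G1 X107.6344 Y79.7816
M5
G0 X0.0000 Y0.0000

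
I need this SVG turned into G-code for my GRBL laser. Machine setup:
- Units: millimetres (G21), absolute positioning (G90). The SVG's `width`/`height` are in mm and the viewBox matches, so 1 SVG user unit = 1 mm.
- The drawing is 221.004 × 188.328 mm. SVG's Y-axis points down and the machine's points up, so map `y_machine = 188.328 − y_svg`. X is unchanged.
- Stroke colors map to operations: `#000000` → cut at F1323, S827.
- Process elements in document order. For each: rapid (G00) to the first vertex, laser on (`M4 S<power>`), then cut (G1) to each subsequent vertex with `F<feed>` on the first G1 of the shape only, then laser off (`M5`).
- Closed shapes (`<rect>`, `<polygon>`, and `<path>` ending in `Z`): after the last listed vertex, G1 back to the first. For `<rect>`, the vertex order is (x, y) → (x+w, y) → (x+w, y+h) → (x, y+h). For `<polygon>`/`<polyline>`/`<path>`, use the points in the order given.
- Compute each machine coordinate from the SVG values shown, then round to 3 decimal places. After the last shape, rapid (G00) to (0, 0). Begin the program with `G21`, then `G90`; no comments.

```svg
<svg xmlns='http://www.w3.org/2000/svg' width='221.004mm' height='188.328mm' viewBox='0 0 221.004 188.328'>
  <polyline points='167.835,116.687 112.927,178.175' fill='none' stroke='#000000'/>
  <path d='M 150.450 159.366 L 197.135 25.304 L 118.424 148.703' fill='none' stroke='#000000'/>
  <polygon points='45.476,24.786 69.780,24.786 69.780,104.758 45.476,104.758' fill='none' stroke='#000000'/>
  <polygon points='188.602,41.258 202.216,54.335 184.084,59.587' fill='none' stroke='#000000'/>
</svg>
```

Since the viewBox matches the mm dimensions, user units are millimetres directly. The only transform is the Y-flip y_m = 188.328 − y_svg.

Shape 1 is a line segment drawn with `<polyline>`. Its stroke #000000 means cut at S827, F1323. After flipping Y the toolpath is (167.835,71.641) → (112.927,10.153).

Shape 2 is a open polyline drawn with `<path>`. Its stroke #000000 means cut at S827, F1323. After flipping Y the toolpath is (150.450,28.962) → (197.135,163.024) → (118.424,39.625).

Shape 3 is a rectangle drawn with `<polygon>`. Its stroke #000000 means cut at S827, F1323. After flipping Y the toolpath is (45.476,163.542) → (69.780,163.542) → (69.780,83.570) → (45.476,83.570) → (45.476,163.542), returning to the start.

Shape 4 is a regular polygon drawn with `<polygon>`. Its stroke #000000 means cut at S827, F1323. After flipping Y the toolpath is (188.602,147.070) → (202.216,133.993) → (184.084,128.741) → (188.602,147.070), returning to the start.

G21
G90
G00 X167.835 Y71.641
M4 S827
G1 X112.927 Y10.153 F1323
M5
G00 X150.450 Y28.962
M4 S827
G1 X197.135 Y163.024 F1323
G1 X118.424 Y39.625
M5
G00 X45.476 Y163.542
M4 S827
G1 X69.780 Y163.542 F1323
G1 X69.780 Y83.570
G1 X45.476 Y83.570
G1 X45.476 Y163.542
M5
G00 X188.602 Y147.070
M4 S827
G1 X202.216 Y133.993 F1323
G1 X184.084 Y128.741
G1 X188.602 Y147.070
M5
G00 X0.000 Y0.000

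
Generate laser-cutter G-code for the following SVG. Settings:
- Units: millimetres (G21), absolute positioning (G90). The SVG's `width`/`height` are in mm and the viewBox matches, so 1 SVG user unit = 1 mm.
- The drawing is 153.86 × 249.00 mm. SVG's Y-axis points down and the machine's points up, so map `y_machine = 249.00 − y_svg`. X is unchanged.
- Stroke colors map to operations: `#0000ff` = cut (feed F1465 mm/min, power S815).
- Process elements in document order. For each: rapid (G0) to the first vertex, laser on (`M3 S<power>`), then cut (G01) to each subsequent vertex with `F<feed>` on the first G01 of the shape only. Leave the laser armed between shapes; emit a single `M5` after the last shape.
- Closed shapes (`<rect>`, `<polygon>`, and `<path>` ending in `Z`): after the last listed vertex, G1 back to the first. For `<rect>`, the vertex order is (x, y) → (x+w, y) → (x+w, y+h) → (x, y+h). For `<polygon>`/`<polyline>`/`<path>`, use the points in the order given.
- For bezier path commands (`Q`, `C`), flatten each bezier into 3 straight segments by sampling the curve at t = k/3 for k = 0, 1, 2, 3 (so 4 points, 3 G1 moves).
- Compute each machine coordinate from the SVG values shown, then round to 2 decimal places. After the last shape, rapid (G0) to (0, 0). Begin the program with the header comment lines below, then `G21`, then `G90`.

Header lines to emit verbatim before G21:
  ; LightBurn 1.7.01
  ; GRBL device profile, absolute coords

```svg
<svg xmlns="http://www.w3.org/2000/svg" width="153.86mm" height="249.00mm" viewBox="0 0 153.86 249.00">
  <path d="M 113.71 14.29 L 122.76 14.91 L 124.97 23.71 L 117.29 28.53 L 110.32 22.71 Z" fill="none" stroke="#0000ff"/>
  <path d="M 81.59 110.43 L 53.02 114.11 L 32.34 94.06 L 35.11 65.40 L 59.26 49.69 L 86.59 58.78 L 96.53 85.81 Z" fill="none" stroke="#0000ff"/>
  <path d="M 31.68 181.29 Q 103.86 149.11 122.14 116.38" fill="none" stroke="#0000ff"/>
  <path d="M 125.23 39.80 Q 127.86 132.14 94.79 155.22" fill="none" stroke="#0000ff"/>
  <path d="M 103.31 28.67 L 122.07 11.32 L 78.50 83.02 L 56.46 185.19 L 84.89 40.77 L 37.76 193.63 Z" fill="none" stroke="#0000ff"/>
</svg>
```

1 u = 1 mm; y_m = 249.00 − y.

[1] `<path>` regular polygon, #0000ff→cut S815 F1465: (113.71,234.71) → (122.76,234.09) → (124.97,225.29) → (117.29,220.47) → (110.32,226.29) → (113.71,234.71) (closed)

[2] `<path>` regular polygon, #0000ff→cut S815 F1465: (81.59,138.57) → (53.02,134.89) → (32.34,154.94) → (35.11,183.60) → (59.26,199.31) → (86.59,190.22) → (96.53,163.19) → (81.59,138.57) (closed)

[3] `<path>` quadratic bezier, #0000ff→cut S815 F1465: (31.68,67.71) → (73.81,89.22) → (103.96,110.86) → (122.14,132.62)

[4] `<path>` quadratic bezier, #0000ff→cut S815 F1465: (125.23,209.20) → (123.02,155.34) → (112.87,116.86) → (94.79,93.78)

[5] `<path>` closed polygon, #0000ff→cut S815 F1465: (103.31,220.33) → (122.07,237.68) → (78.50,165.98) → (56.46,63.81) → (84.89,208.23) → (37.76,55.37) → (103.31,220.33) (closed)

; LightBurn 1.7.01
; GRBL device profile, absolute coords
G21
G90
G0 X113.71 Y234.71
M3 S815
G01 X122.76 Y234.09 F1465
G01 X124.97 Y225.29
G01 X117.29 Y220.47
G01 X110.32 Y226.29
G01 X113.71 Y234.71
G0 X81.59 Y138.57
M3 S815
G01 X53.02 Y134.89 F1465
G01 X32.34 Y154.94
G01 X35.11 Y183.60
G01 X59.26 Y199.31
G01 X86.59 Y190.22
G01 X96.53 Y163.19
G01 X81.59 Y138.57
G0 X31.68 Y67.71
M3 S815
G01 X73.81 Y89.22 F1465
G01 X103.96 Y110.86
G01 X122.14 Y132.62
G0 X125.23 Y209.20
M3 S815
G01 X123.02 Y155.34 F1465
G01 X112.87 Y116.86
G01 X94.79 Y93.78
G0 X103.31 Y220.33
M3 S815
G01 X122.07 Y237.68 F1465
G01 X78.50 Y165.98
G01 X56.46 Y63.81
G01 X84.89 Y208.23
G01 X37.76 Y55.37
G01 X103.31 Y220.33
M5
G0 X0.00 Y0.00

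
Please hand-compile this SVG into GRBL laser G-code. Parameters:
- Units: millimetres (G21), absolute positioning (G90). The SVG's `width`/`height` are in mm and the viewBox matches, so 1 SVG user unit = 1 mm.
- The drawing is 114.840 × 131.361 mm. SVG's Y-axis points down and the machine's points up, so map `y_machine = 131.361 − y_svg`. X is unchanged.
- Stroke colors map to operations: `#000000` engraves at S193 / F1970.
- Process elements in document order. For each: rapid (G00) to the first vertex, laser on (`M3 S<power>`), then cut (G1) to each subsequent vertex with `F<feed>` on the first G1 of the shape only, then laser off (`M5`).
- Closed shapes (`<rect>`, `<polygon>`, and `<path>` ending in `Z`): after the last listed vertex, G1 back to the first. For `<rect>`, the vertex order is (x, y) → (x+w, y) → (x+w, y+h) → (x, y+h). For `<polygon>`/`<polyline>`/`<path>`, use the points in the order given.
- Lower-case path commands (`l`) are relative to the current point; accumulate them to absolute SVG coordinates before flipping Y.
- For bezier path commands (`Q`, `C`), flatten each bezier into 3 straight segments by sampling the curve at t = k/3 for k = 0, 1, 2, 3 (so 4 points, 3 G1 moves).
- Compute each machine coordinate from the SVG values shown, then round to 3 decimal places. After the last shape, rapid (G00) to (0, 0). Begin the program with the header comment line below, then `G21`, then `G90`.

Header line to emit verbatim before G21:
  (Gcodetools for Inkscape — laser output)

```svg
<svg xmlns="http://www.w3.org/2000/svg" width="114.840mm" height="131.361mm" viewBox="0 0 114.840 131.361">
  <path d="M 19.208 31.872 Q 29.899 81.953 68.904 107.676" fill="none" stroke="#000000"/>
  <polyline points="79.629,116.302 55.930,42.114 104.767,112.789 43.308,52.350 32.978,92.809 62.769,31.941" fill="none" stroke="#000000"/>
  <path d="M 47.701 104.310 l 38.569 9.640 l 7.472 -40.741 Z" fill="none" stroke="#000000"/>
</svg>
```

viewBox `0 0 114.840 131.361` with mm width/height → 1 unit = 1 mm. Flip: y_m = 131.361 − y_svg.

**Shape 1** — `<path>` quadratic bezier, stroke `#000000` → engrave (S193, F1970). Control points (SVG): P0=(19.208,31.872), P1=(29.899,81.953), P2=(68.904,107.676); sampled at t=k/3. Machine vertices: (19.208,99.489) → (29.481,68.808) → (46.047,43.540) → (68.904,23.685). Open path.

**Shape 2** — `<polyline>` open polyline, stroke `#000000` → engrave (S193, F1970). Machine vertices: (79.629,15.059) → (55.930,89.247) → (104.767,18.572) → (43.308,79.011) → (32.978,38.552) → (62.769,99.420). Open path.

**Shape 3** — `<path>` closed polygon, stroke `#000000` → engrave (S193, F1970). Machine vertices: (47.701,27.051) → (86.270,17.411) → (93.742,58.152) → (47.701,27.051). Closed: final G1 returns to the first vertex.

(Gcodetools for Inkscape — laser output)
G21
G90
G00 X19.208 Y99.489
M3 S193
G1 X29.481 Y68.808 F1970
G1 X46.047 Y43.540
G1 X68.904 Y23.685
M5
G00 X79.629 Y15.059
M3 S193
G1 X55.930 Y89.247 F1970
G1 X104.767 Y18.572
G1 X43.308 Y79.011
G1 X32.978 Y38.552
G1 X62.769 Y99.420
M5
G00 X47.701 Y27.051
M3 S193
G1 X86.270 Y17.411 F1970
G1 X93.742 Y58.152
G1 X47.701 Y27.051
M5
G00 X0.000 Y0.000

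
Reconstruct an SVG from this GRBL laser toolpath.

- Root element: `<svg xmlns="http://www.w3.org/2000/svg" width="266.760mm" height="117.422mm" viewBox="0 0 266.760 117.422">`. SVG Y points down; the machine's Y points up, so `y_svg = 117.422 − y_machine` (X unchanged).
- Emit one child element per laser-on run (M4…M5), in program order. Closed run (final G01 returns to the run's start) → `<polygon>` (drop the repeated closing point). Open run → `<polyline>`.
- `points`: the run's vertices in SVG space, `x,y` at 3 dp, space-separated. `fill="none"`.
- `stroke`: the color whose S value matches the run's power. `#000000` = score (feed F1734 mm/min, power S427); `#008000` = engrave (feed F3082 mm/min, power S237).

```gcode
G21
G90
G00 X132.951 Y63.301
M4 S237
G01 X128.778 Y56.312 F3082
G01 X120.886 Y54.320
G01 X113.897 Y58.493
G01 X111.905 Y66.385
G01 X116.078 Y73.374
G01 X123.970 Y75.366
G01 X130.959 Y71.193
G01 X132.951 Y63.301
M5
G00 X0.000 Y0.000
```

y_svg = 117.422 − y_m. Every run uses S237, so all elements get stroke `#008000` (engrave).

[1] closed run; points: 132.951,54.121 128.778,61.110 120.886,63.102 113.897,58.929 111.905,51.037 116.078,44.048 123.970,42.056 130.959,46.229

<svg xmlns="http://www.w3.org/2000/svg" width="266.760mm" height="117.422mm" viewBox="0 0 266.760 117.422">
  <polygon points="132.951,54.121 128.778,61.110 120.886,63.102 113.897,58.929 111.905,51.037 116.078,44.048 123.970,42.056 130.959,46.229" fill="none" stroke="#008000"/>
</svg>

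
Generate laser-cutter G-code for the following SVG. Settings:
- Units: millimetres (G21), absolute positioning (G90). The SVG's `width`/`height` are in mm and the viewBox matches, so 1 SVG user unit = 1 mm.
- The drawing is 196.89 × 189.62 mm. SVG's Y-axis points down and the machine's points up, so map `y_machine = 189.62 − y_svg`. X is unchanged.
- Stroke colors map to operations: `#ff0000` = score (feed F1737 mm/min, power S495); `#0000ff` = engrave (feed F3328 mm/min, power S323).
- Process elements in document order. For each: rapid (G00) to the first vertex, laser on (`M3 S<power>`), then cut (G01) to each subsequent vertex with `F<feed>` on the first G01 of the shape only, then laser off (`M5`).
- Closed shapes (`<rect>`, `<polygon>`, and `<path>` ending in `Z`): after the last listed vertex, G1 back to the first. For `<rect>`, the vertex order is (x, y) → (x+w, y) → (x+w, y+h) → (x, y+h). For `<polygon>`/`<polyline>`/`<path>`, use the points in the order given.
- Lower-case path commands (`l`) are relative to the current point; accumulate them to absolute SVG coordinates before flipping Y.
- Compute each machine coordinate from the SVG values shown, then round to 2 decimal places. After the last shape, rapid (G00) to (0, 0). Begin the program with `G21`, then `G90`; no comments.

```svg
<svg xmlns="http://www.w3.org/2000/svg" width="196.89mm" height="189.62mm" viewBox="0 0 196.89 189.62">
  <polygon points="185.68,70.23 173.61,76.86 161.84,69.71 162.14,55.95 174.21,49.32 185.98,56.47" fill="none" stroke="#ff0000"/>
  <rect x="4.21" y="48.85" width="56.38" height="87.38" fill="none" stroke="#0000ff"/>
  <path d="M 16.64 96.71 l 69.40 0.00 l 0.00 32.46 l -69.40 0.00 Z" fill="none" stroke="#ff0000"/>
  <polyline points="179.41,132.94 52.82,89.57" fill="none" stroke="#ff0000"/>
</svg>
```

Since the viewBox matches the mm dimensions, user units are millimetres directly. The only transform is the Y-flip y_m = 189.62 − y_svg.

Shape 1 is a regular polygon drawn with `<polygon>`. Its stroke #ff0000 means score at S495, F1737. After flipping Y the toolpath is (185.68,119.39) → (173.61,112.76) → (161.84,119.91) → (162.14,133.67) → (174.21,140.30) → (185.98,133.15) → (185.68,119.39), returning to the start.

Shape 2 is a rectangle drawn with `<rect>`. Its stroke #0000ff means engrave at S323, F3328. After flipping Y the toolpath is (4.21,140.77) → (60.59,140.77) → (60.59,53.39) → (4.21,53.39) → (4.21,140.77), returning to the start.

Shape 3 is a rectangle drawn with `<path>`. Its stroke #ff0000 means score at S495, F1737. After flipping Y the toolpath is (16.64,92.91) → (86.04,92.91) → (86.04,60.45) → (16.64,60.45) → (16.64,92.91), returning to the start.

Shape 4 is a line segment drawn with `<polyline>`. Its stroke #ff0000 means score at S495, F1737. After flipping Y the toolpath is (179.41,56.68) → (52.82,100.05).

G21
G90
G00 X185.68 Y119.39
M3 S495
G01 X173.61 Y112.76 F1737
G01 X161.84 Y119.91
G01 X162.14 Y133.67
G01 X174.21 Y140.30
G01 X185.98 Y133.15
G01 X185.68 Y119.39
M5
G00 X4.21 Y140.77
M3 S323
G01 X60.59 Y140.77 F3328
G01 X60.59 Y53.39
G01 X4.21 Y53.39
G01 X4.21 Y140.77
M5
G00 X16.64 Y92.91
M3 S495
G01 X86.04 Y92.91 F1737
G01 X86.04 Y60.45
G01 X16.64 Y60.45
G01 X16.64 Y92.91
M5
G00 X179.41 Y56.68
M3 S495
G01 X52.82 Y100.05 F1737
M5
G00 X0.00 Y0.00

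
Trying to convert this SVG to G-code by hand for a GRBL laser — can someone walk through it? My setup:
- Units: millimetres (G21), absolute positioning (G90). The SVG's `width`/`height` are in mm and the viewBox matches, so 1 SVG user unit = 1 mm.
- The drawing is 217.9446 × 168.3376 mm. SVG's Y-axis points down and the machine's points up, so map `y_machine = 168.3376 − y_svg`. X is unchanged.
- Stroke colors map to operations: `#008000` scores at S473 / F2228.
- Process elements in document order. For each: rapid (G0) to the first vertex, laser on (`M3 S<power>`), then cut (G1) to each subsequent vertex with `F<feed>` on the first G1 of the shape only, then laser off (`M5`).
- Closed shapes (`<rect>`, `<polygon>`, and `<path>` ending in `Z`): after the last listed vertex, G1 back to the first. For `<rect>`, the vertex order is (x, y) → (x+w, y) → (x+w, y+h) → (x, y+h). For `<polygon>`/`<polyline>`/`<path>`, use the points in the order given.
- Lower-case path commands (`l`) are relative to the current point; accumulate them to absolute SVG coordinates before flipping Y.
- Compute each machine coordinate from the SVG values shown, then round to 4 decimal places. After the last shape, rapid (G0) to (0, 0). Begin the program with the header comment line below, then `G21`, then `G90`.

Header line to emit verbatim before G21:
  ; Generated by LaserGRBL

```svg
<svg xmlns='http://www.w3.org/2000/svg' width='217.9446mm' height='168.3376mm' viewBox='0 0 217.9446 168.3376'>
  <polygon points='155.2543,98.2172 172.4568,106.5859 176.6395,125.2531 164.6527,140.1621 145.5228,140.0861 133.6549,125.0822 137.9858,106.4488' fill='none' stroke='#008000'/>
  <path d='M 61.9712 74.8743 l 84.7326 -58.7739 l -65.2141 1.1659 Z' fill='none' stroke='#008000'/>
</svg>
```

Since the viewBox matches the mm dimensions, user units are millimetres directly. The only transform is the Y-flip y_m = 168.3376 − y_svg.

Shape 1 is a regular polygon drawn with `<polygon>`. Its stroke #008000 means score at S473, F2228. After flipping Y the toolpath is (155.2543,70.1204) → (172.4568,61.7517) → (176.6395,43.0845) → (164.6527,28.1755) → (145.5228,28.2515) → (133.6549,43.2554) → (137.9858,61.8888) → (155.2543,70.1204), returning to the start.

Shape 2 is a closed polygon drawn with `<path>`. Its stroke #008000 means score at S473, F2228. After flipping Y the toolpath is (61.9712,93.4633) → (146.7038,152.2372) → (81.4897,151.0713) → (61.9712,93.4633), returning to the start.

; Generated by LaserGRBL
G21
G90
G0 X155.2543 Y70.1204
M3 S473
G1 X172.4568 Y61.7517 F2228
G1 X176.6395 Y43.0845
G1 X164.6527 Y28.1755
G1 X145.5228 Y28.2515
G1 X133.6549 Y43.2554
G1 X137.9858 Y61.8888
G1 X155.2543 Y70.1204
M5
G0 X61.9712 Y93.4633
M3 S473
G1 X146.7038 Y152.2372 F2228
G1 X81.4897 Y151.0713
G1 X61.9712 Y93.4633
M5
G0 X0.0000 Y0.0000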